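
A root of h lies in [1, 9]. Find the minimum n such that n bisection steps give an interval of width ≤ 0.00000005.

Width after n steps is 8/2^n. Need 2^n ≥ 8/0.00000005 = 160000000.
2^27 = 134217728 < 160000000 ≤ 2^28 = 268435456, so n = 28.

28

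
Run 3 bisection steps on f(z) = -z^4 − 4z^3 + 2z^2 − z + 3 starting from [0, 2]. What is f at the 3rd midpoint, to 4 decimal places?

midpoint 1: f = -1 < 0 → [0, 1]
midpoint 0.5: f = 2.4375 > 0 → [0.5, 1]
midpoint 0.75: f = 1.371094 > 0 → [0.75, 1]

1.3711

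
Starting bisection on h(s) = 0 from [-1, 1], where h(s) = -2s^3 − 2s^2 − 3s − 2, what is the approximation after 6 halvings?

-0.78125

h(0) = -2 < 0, so the root lies in [-1, 0]
h(-0.5) = -0.75 < 0, so the root lies in [-1, -0.5]
h(-0.75) = -0.03125 < 0, so the root lies in [-1, -0.75]
h(-0.875) = 0.4336 > 0, so the root lies in [-0.875, -0.75]
h(-0.8125) = 0.1899 > 0, so the root lies in [-0.8125, -0.75]
h(-0.78125) = 0.0767 > 0, so the root lies in [-0.78125, -0.75]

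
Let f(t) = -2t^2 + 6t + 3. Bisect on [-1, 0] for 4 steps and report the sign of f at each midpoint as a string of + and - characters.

m = -0.5, f(m) = -0.5 (−); new bracket [-0.5, 0]
m = -0.25, f(m) = 1.375 (+); new bracket [-0.5, -0.25]
m = -0.375, f(m) = 0.46875 (+); new bracket [-0.5, -0.375]
m = -0.4375, f(m) = -0.0078 (−); new bracket [-0.4375, -0.375]

-++-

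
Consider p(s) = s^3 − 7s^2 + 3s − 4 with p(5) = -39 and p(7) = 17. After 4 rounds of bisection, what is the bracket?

[6.625, 6.75]

p(6) = -22 < 0, so the root lies in [6, 7]
p(6.5) = -5.625 < 0, so the root lies in [6.5, 7]
p(6.75) = 4.859375 > 0, so the root lies in [6.5, 6.75]
p(6.625) = -0.584 < 0, so the root lies in [6.625, 6.75]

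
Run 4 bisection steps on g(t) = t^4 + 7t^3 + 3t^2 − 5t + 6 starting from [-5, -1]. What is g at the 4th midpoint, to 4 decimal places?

-4.1992

midpoint -3: g = -60 < 0 → [-3, -1]
midpoint -2: g = -12 < 0 → [-2, -1]
midpoint -1.5: g = 1.6875 > 0 → [-2, -1.5]
midpoint -1.75: g = -4.1992 < 0 → [-1.75, -1.5]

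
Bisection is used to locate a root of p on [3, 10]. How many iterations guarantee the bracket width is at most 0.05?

Width after n steps is 7/2^n. Need 2^n ≥ 7/0.05 = 140.
2^7 = 128 < 140 ≤ 2^8 = 256, so n = 8.

8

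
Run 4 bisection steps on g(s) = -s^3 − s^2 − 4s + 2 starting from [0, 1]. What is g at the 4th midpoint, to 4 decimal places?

-0.0251

s = 0.5 gives g = -0.375, negative; keep [0, 0.5]
s = 0.25 gives g = 0.921875, positive; keep [0.25, 0.5]
s = 0.375 gives g = 0.306641, positive; keep [0.375, 0.5]
s = 0.4375 gives g = -0.0251, negative; keep [0.375, 0.4375]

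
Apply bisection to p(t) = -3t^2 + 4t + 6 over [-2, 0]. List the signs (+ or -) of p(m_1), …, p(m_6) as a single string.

m = -1, p(m) = -1 (−); new bracket [-1, 0]
m = -0.5, p(m) = 3.25 (+); new bracket [-1, -0.5]
m = -0.75, p(m) = 1.3125 (+); new bracket [-1, -0.75]
m = -0.875, p(m) = 0.2031 (+); new bracket [-1, -0.875]
m = -0.9375, p(m) = -0.3867 (−); new bracket [-0.9375, -0.875]
m = -0.90625, p(m) = -0.0889 (−); new bracket [-0.90625, -0.875]

-+++--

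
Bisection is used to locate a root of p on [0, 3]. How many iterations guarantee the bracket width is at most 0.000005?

20

Width after n steps is 3/2^n. Need 2^n ≥ 3/0.000005 = 600000.
2^19 = 524288 < 600000 ≤ 2^20 = 1048576, so n = 20.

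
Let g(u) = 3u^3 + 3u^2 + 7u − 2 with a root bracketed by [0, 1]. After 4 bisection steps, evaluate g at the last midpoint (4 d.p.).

0.5720

g(0.5) = 2.625 > 0, so the root lies in [0, 0.5]
g(0.25) = -0.015625 < 0, so the root lies in [0.25, 0.5]
g(0.375) = 1.205078 > 0, so the root lies in [0.25, 0.375]
g(0.3125) = 0.572 > 0, so the root lies in [0.25, 0.3125]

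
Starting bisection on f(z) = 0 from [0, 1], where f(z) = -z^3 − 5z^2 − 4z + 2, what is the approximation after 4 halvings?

m = 0.5, f(m) = -1.375 (−); new bracket [0, 0.5]
m = 0.25, f(m) = 0.671875 (+); new bracket [0.25, 0.5]
m = 0.375, f(m) = -0.255859 (−); new bracket [0.25, 0.375]
m = 0.3125, f(m) = 0.2312 (+); new bracket [0.3125, 0.375]

0.3125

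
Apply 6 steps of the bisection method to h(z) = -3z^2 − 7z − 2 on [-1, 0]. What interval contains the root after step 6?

h(-0.5) = 0.75 > 0, so the root lies in [-0.5, 0]
h(-0.25) = -0.4375 < 0, so the root lies in [-0.5, -0.25]
h(-0.375) = 0.203125 > 0, so the root lies in [-0.375, -0.25]
h(-0.3125) = -0.1055 < 0, so the root lies in [-0.375, -0.3125]
h(-0.34375) = 0.0518 > 0, so the root lies in [-0.34375, -0.3125]
h(-0.328125) = -0.0261 < 0, so the root lies in [-0.34375, -0.328125]

[-0.34375, -0.328125]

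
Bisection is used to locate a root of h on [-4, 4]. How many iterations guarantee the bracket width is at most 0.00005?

Width after n steps is 8/2^n. Need 2^n ≥ 8/0.00005 = 160000.
2^17 = 131072 < 160000 ≤ 2^18 = 262144, so n = 18.

18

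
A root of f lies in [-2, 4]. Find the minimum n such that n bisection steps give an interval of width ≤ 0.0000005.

24

Width after n steps is 6/2^n. Need 2^n ≥ 6/0.0000005 = 12000000.
2^23 = 8388608 < 12000000 ≤ 2^24 = 16777216, so n = 24.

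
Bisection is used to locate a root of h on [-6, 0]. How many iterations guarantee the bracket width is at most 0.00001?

20

Width after n steps is 6/2^n. Need 2^n ≥ 6/0.00001 = 600000.
2^19 = 524288 < 600000 ≤ 2^20 = 1048576, so n = 20.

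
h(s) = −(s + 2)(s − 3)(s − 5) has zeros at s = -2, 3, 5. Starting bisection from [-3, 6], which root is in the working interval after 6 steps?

s = 1.5 gives h = -18.375, negative; keep [-3, 1.5]
s = -0.75 gives h = -26.953125, negative; keep [-3, -0.75]
s = -1.875 gives h = -4.189453, negative; keep [-3, -1.875]
s = -2.4375 gives h = 17.6931, positive; keep [-2.4375, -1.875]
s = -2.15625 gives h = 5.7655, positive; keep [-2.15625, -1.875]
s = -2.015625 gives h = 0.5498, positive; keep [-2.015625, -1.875]

-2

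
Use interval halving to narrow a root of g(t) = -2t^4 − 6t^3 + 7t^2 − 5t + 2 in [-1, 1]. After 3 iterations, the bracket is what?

[0.5, 0.75]

g(0) = 2 > 0, so the root lies in [0, 1]
g(0.5) = 0.375 > 0, so the root lies in [0.5, 1]
g(0.75) = -0.976562 < 0, so the root lies in [0.5, 0.75]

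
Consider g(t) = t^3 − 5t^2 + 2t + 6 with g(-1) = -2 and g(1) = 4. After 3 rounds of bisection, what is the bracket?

g(0) = 6 > 0, so the root lies in [-1, 0]
g(-0.5) = 3.625 > 0, so the root lies in [-1, -0.5]
g(-0.75) = 1.265625 > 0, so the root lies in [-1, -0.75]

[-1, -0.75]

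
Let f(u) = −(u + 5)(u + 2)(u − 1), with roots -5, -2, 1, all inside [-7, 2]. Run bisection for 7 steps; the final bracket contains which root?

-5

midpoint -2.5: f = -4.375 < 0 → [-7, -2.5]
midpoint -4.75: f = -3.953125 < 0 → [-7, -4.75]
midpoint -5.875: f = 23.310547 > 0 → [-5.875, -4.75]
midpoint -5.3125: f = 6.5344 > 0 → [-5.3125, -4.75]
midpoint -5.03125: f = 0.5713 > 0 → [-5.03125, -4.75]
midpoint -4.890625: f = -1.8624 < 0 → [-5.03125, -4.890625]
midpoint -4.9609375: f = -0.6895 < 0 → [-5.03125, -4.9609375]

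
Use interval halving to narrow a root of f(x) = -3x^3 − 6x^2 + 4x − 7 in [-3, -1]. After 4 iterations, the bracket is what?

midpoint -2: f = -15 < 0 → [-3, -2]
midpoint -2.5: f = -7.625 < 0 → [-3, -2.5]
midpoint -2.75: f = -0.984375 < 0 → [-3, -2.75]
midpoint -2.875: f = 3.1973 > 0 → [-2.875, -2.75]

[-2.875, -2.75]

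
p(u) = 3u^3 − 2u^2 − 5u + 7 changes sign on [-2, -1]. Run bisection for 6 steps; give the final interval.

[-1.5, -1.484375]

midpoint -1.5: p = -0.125 < 0 → [-1.5, -1]
midpoint -1.25: p = 4.265625 > 0 → [-1.5, -1.25]
midpoint -1.375: p = 2.294922 > 0 → [-1.5, -1.375]
midpoint -1.4375: p = 1.1433 > 0 → [-1.5, -1.4375]
midpoint -1.46875: p = 0.524 > 0 → [-1.5, -1.46875]
midpoint -1.484375: p = 0.2033 > 0 → [-1.5, -1.484375]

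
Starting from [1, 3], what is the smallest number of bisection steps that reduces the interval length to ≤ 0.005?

9

Width after n steps is 2/2^n. Need 2^n ≥ 2/0.005 = 400.
2^8 = 256 < 400 ≤ 2^9 = 512, so n = 9.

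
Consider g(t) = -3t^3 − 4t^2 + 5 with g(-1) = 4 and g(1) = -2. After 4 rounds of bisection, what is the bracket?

g(0) = 5 > 0, so the root lies in [0, 1]
g(0.5) = 3.625 > 0, so the root lies in [0.5, 1]
g(0.75) = 1.484375 > 0, so the root lies in [0.75, 1]
g(0.875) = -0.0723 < 0, so the root lies in [0.75, 0.875]

[0.75, 0.875]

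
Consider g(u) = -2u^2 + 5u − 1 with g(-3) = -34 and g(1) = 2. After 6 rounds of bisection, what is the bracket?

[0.1875, 0.25]

midpoint -1: g = -8 < 0 → [-1, 1]
midpoint 0: g = -1 < 0 → [0, 1]
midpoint 0.5: g = 1 > 0 → [0, 0.5]
midpoint 0.25: g = 0.125 > 0 → [0, 0.25]
midpoint 0.125: g = -0.4062 < 0 → [0.125, 0.25]
midpoint 0.1875: g = -0.1328 < 0 → [0.1875, 0.25]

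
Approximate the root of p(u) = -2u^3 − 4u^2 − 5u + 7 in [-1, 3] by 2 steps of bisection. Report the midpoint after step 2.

midpoint 1: p = -4 < 0 → [-1, 1]
midpoint 0: p = 7 > 0 → [0, 1]

0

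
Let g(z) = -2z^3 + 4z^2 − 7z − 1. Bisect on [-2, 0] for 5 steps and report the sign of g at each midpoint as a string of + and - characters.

+++-+

midpoint -1: g = 12 > 0 → [-1, 0]
midpoint -0.5: g = 3.75 > 0 → [-0.5, 0]
midpoint -0.25: g = 1.03125 > 0 → [-0.25, 0]
midpoint -0.125: g = -0.0586 < 0 → [-0.25, -0.125]
midpoint -0.1875: g = 0.4663 > 0 → [-0.1875, -0.125]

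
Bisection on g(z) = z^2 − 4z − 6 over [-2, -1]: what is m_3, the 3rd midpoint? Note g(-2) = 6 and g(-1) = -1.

-1.125

m = -1.5, g(m) = 2.25 (+); new bracket [-1.5, -1]
m = -1.25, g(m) = 0.5625 (+); new bracket [-1.25, -1]
m = -1.125, g(m) = -0.234375 (−); new bracket [-1.25, -1.125]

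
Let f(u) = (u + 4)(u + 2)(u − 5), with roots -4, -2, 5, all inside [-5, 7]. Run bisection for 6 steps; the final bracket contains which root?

5

midpoint 1: f = -60 < 0 → [1, 7]
midpoint 4: f = -48 < 0 → [4, 7]
midpoint 5.5: f = 35.625 > 0 → [4, 5.5]
midpoint 4.75: f = -14.7656 < 0 → [4.75, 5.5]
midpoint 5.125: f = 8.127 > 0 → [4.75, 5.125]
midpoint 4.9375: f = -3.8752 < 0 → [4.9375, 5.125]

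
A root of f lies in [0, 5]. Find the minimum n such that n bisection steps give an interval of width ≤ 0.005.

Width after n steps is 5/2^n. Need 2^n ≥ 5/0.005 = 1000.
2^9 = 512 < 1000 ≤ 2^10 = 1024, so n = 10.

10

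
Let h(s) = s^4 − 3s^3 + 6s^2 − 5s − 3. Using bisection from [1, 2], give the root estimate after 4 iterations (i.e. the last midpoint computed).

1.8125

s = 1.5 gives h = -2.0625, negative; keep [1.5, 2]
s = 1.75 gives h = -0.074219, negative; keep [1.75, 2]
s = 1.875 gives h = 1.302979, positive; keep [1.75, 1.875]
s = 1.8125 gives h = 0.5777, positive; keep [1.75, 1.8125]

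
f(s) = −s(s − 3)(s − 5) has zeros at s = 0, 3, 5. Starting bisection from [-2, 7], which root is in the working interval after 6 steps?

0

s = 2.5 gives f = -3.125, negative; keep [-2, 2.5]
s = 0.25 gives f = -3.265625, negative; keep [-2, 0.25]
s = -0.875 gives f = 19.919922, positive; keep [-0.875, 0.25]
s = -0.3125 gives f = 5.4993, positive; keep [-0.3125, 0.25]
s = -0.03125 gives f = 0.4766, positive; keep [-0.03125, 0.25]
s = 0.109375 gives f = -1.5462, negative; keep [-0.03125, 0.109375]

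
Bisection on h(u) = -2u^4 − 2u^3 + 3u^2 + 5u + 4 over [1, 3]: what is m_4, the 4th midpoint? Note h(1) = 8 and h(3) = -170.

u = 2 gives h = -22, negative; keep [1, 2]
u = 1.5 gives h = 1.375, positive; keep [1.5, 2]
u = 1.75 gives h = -7.539062, negative; keep [1.5, 1.75]
u = 1.625 gives h = -2.481, negative; keep [1.5, 1.625]

1.625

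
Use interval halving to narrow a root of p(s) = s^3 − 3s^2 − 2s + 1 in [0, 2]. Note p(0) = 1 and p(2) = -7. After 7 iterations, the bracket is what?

midpoint 1: p = -3 < 0 → [0, 1]
midpoint 0.5: p = -0.625 < 0 → [0, 0.5]
midpoint 0.25: p = 0.328125 > 0 → [0.25, 0.5]
midpoint 0.375: p = -0.1191 < 0 → [0.25, 0.375]
midpoint 0.3125: p = 0.1125 > 0 → [0.3125, 0.375]
midpoint 0.34375: p = -0.0014 < 0 → [0.3125, 0.34375]
midpoint 0.328125: p = 0.0561 > 0 → [0.328125, 0.34375]

[0.328125, 0.34375]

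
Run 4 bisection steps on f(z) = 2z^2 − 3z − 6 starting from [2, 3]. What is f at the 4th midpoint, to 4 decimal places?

0.3828

midpoint 2.5: f = -1 < 0 → [2.5, 3]
midpoint 2.75: f = 0.875 > 0 → [2.5, 2.75]
midpoint 2.625: f = -0.09375 < 0 → [2.625, 2.75]
midpoint 2.6875: f = 0.3828 > 0 → [2.625, 2.6875]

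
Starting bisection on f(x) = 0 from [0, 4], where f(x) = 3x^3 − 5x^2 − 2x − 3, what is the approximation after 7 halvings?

x = 2 gives f = -3, negative; keep [2, 4]
x = 3 gives f = 27, positive; keep [2, 3]
x = 2.5 gives f = 7.625, positive; keep [2, 2.5]
x = 2.25 gives f = 1.3594, positive; keep [2, 2.25]
x = 2.125 gives f = -1.041, negative; keep [2.125, 2.25]
x = 2.1875 gives f = 0.1018, positive; keep [2.125, 2.1875]
x = 2.15625 gives f = -0.4837, negative; keep [2.15625, 2.1875]

2.15625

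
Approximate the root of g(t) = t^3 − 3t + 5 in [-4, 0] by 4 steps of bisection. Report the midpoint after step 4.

-2.25

t = -2 gives g = 3, positive; keep [-4, -2]
t = -3 gives g = -13, negative; keep [-3, -2]
t = -2.5 gives g = -3.125, negative; keep [-2.5, -2]
t = -2.25 gives g = 0.3594, positive; keep [-2.5, -2.25]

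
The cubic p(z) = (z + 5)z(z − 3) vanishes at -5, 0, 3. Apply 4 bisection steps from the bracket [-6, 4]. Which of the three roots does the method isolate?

-5

p(-1) = 16 > 0, so the root lies in [-6, -1]
p(-3.5) = 34.125 > 0, so the root lies in [-6, -3.5]
p(-4.75) = 9.203125 > 0, so the root lies in [-6, -4.75]
p(-5.375) = -16.8809 < 0, so the root lies in [-5.375, -4.75]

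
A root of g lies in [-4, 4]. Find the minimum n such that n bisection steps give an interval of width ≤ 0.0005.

Width after n steps is 8/2^n. Need 2^n ≥ 8/0.0005 = 16000.
2^13 = 8192 < 16000 ≤ 2^14 = 16384, so n = 14.

14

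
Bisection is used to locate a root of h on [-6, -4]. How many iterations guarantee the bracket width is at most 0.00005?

16

Width after n steps is 2/2^n. Need 2^n ≥ 2/0.00005 = 40000.
2^15 = 32768 < 40000 ≤ 2^16 = 65536, so n = 16.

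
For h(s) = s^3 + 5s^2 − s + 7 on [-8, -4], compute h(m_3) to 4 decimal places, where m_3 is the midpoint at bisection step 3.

m = -6, h(m) = -23 (−); new bracket [-6, -4]
m = -5, h(m) = 12 (+); new bracket [-6, -5]
m = -5.5, h(m) = -2.625 (−); new bracket [-5.5, -5]

-2.6250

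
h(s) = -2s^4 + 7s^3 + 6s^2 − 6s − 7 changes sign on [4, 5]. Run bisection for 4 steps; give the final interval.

m = 4.5, h(m) = -94.75 (−); new bracket [4, 4.5]
m = 4.25, h(m) = -39.273438 (−); new bracket [4, 4.25]
m = 4.125, h(m) = -17.393066 (−); new bracket [4, 4.125]
m = 4.0625, h(m) = -7.7796 (−); new bracket [4, 4.0625]

[4, 4.0625]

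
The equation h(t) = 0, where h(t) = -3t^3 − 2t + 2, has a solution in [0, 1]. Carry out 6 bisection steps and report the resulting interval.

[0.625, 0.640625]

t = 0.5 gives h = 0.625, positive; keep [0.5, 1]
t = 0.75 gives h = -0.765625, negative; keep [0.5, 0.75]
t = 0.625 gives h = 0.017578, positive; keep [0.625, 0.75]
t = 0.6875 gives h = -0.3499, negative; keep [0.625, 0.6875]
t = 0.65625 gives h = -0.1604, negative; keep [0.625, 0.65625]
t = 0.640625 gives h = -0.07, negative; keep [0.625, 0.640625]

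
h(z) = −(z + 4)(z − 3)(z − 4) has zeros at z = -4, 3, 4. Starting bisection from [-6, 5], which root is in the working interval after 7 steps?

m = -0.5, h(m) = -55.125 (−); new bracket [-6, -0.5]
m = -3.25, h(m) = -33.984375 (−); new bracket [-6, -3.25]
m = -4.625, h(m) = 41.103516 (+); new bracket [-4.625, -3.25]
m = -3.9375, h(m) = -3.4417 (−); new bracket [-4.625, -3.9375]
m = -4.28125, h(m) = 16.9588 (+); new bracket [-4.28125, -3.9375]
m = -4.109375, h(m) = 6.3058 (+); new bracket [-4.109375, -3.9375]
m = -4.0234375, h(m) = 1.3208 (+); new bracket [-4.0234375, -3.9375]

-4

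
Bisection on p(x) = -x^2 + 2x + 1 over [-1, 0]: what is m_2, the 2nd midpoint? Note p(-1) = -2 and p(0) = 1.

midpoint -0.5: p = -0.25 < 0 → [-0.5, 0]
midpoint -0.25: p = 0.4375 > 0 → [-0.5, -0.25]

-0.25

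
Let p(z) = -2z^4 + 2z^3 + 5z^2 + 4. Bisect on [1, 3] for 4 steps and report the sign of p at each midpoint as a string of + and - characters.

m = 2, p(m) = 8 (+); new bracket [2, 3]
m = 2.5, p(m) = -11.625 (−); new bracket [2, 2.5]
m = 2.25, p(m) = 0.835938 (+); new bracket [2.25, 2.5]
m = 2.375, p(m) = -4.6372 (−); new bracket [2.25, 2.375]

+-+-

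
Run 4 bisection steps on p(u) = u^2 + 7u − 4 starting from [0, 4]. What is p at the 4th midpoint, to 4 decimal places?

u = 2 gives p = 14, positive; keep [0, 2]
u = 1 gives p = 4, positive; keep [0, 1]
u = 0.5 gives p = -0.25, negative; keep [0.5, 1]
u = 0.75 gives p = 1.8125, positive; keep [0.5, 0.75]

1.8125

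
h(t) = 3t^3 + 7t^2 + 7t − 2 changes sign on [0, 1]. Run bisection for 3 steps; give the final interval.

m = 0.5, h(m) = 3.625 (+); new bracket [0, 0.5]
m = 0.25, h(m) = 0.234375 (+); new bracket [0, 0.25]
m = 0.125, h(m) = -1.009766 (−); new bracket [0.125, 0.25]

[0.125, 0.25]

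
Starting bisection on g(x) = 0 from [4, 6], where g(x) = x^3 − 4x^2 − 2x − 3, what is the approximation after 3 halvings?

g(5) = 12 > 0, so the root lies in [4, 5]
g(4.5) = -1.875 < 0, so the root lies in [4.5, 5]
g(4.75) = 4.421875 > 0, so the root lies in [4.5, 4.75]

4.75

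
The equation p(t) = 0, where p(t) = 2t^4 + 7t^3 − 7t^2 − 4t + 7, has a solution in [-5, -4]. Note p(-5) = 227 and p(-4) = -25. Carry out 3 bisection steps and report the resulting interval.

t = -4.5 gives p = 65.5, positive; keep [-4.5, -4]
t = -4.25 gives p = 12.710938, positive; keep [-4.25, -4]
t = -4.125 gives p = -7.872559, negative; keep [-4.25, -4.125]

[-4.25, -4.125]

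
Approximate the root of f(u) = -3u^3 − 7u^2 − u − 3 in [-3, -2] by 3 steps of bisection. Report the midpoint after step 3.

-2.375

u = -2.5 gives f = 2.625, positive; keep [-2.5, -2]
u = -2.25 gives f = -2.015625, negative; keep [-2.5, -2.25]
u = -2.375 gives f = 0.080078, positive; keep [-2.375, -2.25]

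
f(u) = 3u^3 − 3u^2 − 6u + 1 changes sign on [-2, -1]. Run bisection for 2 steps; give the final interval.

[-1.25, -1]

m = -1.5, f(m) = -6.875 (−); new bracket [-1.5, -1]
m = -1.25, f(m) = -2.046875 (−); new bracket [-1.25, -1]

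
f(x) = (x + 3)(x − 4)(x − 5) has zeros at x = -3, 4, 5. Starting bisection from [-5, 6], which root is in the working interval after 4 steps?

f(0.5) = 55.125 > 0, so the root lies in [-5, 0.5]
f(-2.25) = 33.984375 > 0, so the root lies in [-5, -2.25]
f(-3.625) = -41.103516 < 0, so the root lies in [-3.625, -2.25]
f(-2.9375) = 3.4417 > 0, so the root lies in [-3.625, -2.9375]

-3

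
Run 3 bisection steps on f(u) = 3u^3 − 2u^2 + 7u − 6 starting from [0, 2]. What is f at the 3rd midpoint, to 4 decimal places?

u = 1 gives f = 2, positive; keep [0, 1]
u = 0.5 gives f = -2.625, negative; keep [0.5, 1]
u = 0.75 gives f = -0.609375, negative; keep [0.75, 1]

-0.6094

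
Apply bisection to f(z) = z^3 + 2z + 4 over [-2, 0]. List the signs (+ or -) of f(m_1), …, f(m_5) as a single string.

+--+-

z = -1 gives f = 1, positive; keep [-2, -1]
z = -1.5 gives f = -2.375, negative; keep [-1.5, -1]
z = -1.25 gives f = -0.453125, negative; keep [-1.25, -1]
z = -1.125 gives f = 0.3262, positive; keep [-1.25, -1.125]
z = -1.1875 gives f = -0.0496, negative; keep [-1.1875, -1.125]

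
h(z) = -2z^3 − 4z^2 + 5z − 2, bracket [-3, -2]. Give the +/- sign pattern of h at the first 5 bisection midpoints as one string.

----+

h(-2.5) = -8.25 < 0, so the root lies in [-3, -2.5]
h(-2.75) = -4.40625 < 0, so the root lies in [-3, -2.75]
h(-2.875) = -1.910156 < 0, so the root lies in [-3, -2.875]
h(-2.9375) = -0.5083 < 0, so the root lies in [-3, -2.9375]
h(-2.96875) = 0.2324 > 0, so the root lies in [-2.96875, -2.9375]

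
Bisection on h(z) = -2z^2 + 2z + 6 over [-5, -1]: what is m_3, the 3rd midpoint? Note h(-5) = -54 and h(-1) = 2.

h(-3) = -18 < 0, so the root lies in [-3, -1]
h(-2) = -6 < 0, so the root lies in [-2, -1]
h(-1.5) = -1.5 < 0, so the root lies in [-1.5, -1]

-1.5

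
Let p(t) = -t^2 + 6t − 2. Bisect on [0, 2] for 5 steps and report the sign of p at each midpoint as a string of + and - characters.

p(1) = 3 > 0, so the root lies in [0, 1]
p(0.5) = 0.75 > 0, so the root lies in [0, 0.5]
p(0.25) = -0.5625 < 0, so the root lies in [0.25, 0.5]
p(0.375) = 0.1094 > 0, so the root lies in [0.25, 0.375]
p(0.3125) = -0.2227 < 0, so the root lies in [0.3125, 0.375]

++-+-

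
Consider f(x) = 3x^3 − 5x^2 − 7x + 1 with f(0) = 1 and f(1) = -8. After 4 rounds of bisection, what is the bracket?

midpoint 0.5: f = -3.375 < 0 → [0, 0.5]
midpoint 0.25: f = -1.015625 < 0 → [0, 0.25]
midpoint 0.125: f = 0.052734 > 0 → [0.125, 0.25]
midpoint 0.1875: f = -0.4685 < 0 → [0.125, 0.1875]

[0.125, 0.1875]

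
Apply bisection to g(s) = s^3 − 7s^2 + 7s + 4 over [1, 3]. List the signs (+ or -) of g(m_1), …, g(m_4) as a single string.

-++-

s = 2 gives g = -2, negative; keep [1, 2]
s = 1.5 gives g = 2.125, positive; keep [1.5, 2]
s = 1.75 gives g = 0.171875, positive; keep [1.75, 2]
s = 1.875 gives g = -0.8926, negative; keep [1.75, 1.875]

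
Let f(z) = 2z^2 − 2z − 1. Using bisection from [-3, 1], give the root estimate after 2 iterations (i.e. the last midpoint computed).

z = -1 gives f = 3, positive; keep [-1, 1]
z = 0 gives f = -1, negative; keep [-1, 0]

0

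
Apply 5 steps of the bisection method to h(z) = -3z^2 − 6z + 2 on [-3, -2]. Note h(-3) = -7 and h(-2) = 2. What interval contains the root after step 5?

midpoint -2.5: h = -1.75 < 0 → [-2.5, -2]
midpoint -2.25: h = 0.3125 > 0 → [-2.5, -2.25]
midpoint -2.375: h = -0.671875 < 0 → [-2.375, -2.25]
midpoint -2.3125: h = -0.168 < 0 → [-2.3125, -2.25]
midpoint -2.28125: h = 0.0752 > 0 → [-2.3125, -2.28125]

[-2.3125, -2.28125]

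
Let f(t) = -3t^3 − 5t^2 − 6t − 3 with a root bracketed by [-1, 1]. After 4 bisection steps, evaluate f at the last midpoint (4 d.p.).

0.4316

m = 0, f(m) = -3 (−); new bracket [-1, 0]
m = -0.5, f(m) = -0.875 (−); new bracket [-1, -0.5]
m = -0.75, f(m) = -0.046875 (−); new bracket [-1, -0.75]
m = -0.875, f(m) = 0.4316 (+); new bracket [-0.875, -0.75]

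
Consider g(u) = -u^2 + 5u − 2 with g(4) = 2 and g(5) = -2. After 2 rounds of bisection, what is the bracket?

[4.5, 4.75]

u = 4.5 gives g = 0.25, positive; keep [4.5, 5]
u = 4.75 gives g = -0.8125, negative; keep [4.5, 4.75]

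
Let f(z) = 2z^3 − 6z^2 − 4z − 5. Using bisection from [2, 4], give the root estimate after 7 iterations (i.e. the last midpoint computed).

3.703125

z = 3 gives f = -17, negative; keep [3, 4]
z = 3.5 gives f = -6.75, negative; keep [3.5, 4]
z = 3.75 gives f = 1.09375, positive; keep [3.5, 3.75]
z = 3.625 gives f = -3.0742, negative; keep [3.625, 3.75]
z = 3.6875 gives f = -1.0532, negative; keep [3.6875, 3.75]
z = 3.71875 gives f = 0.0043, positive; keep [3.6875, 3.71875]
z = 3.703125 gives f = -0.5284, negative; keep [3.703125, 3.71875]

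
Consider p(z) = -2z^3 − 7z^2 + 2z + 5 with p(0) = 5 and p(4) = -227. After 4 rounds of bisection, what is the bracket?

m = 2, p(m) = -35 (−); new bracket [0, 2]
m = 1, p(m) = -2 (−); new bracket [0, 1]
m = 0.5, p(m) = 4 (+); new bracket [0.5, 1]
m = 0.75, p(m) = 1.7188 (+); new bracket [0.75, 1]

[0.75, 1]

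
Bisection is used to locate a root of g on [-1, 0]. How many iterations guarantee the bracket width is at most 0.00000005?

Width after n steps is 1/2^n. Need 2^n ≥ 1/0.00000005 = 20000000.
2^24 = 16777216 < 20000000 ≤ 2^25 = 33554432, so n = 25.

25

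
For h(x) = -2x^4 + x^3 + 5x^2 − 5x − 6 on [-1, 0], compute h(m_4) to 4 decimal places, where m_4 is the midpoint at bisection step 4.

x = -0.5 gives h = -2.5, negative; keep [-1, -0.5]
x = -0.75 gives h = -0.492188, negative; keep [-1, -0.75]
x = -0.875 gives h = 0.36084, positive; keep [-0.875, -0.75]
x = -0.8125 gives h = -0.0447, negative; keep [-0.875, -0.8125]

-0.0447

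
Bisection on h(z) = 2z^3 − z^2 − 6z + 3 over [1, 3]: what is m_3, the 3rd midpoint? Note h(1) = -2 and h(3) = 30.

1.75

m = 2, h(m) = 3 (+); new bracket [1, 2]
m = 1.5, h(m) = -1.5 (−); new bracket [1.5, 2]
m = 1.75, h(m) = 0.15625 (+); new bracket [1.5, 1.75]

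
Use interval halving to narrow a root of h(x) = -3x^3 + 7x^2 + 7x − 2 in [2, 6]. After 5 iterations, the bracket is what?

midpoint 4: h = -54 < 0 → [2, 4]
midpoint 3: h = 1 > 0 → [3, 4]
midpoint 3.5: h = -20.375 < 0 → [3, 3.5]
midpoint 3.25: h = -8.2969 < 0 → [3, 3.25]
midpoint 3.125: h = -3.3184 < 0 → [3, 3.125]

[3, 3.125]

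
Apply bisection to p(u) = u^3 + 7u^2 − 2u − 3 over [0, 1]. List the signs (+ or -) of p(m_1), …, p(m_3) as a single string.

u = 0.5 gives p = -2.125, negative; keep [0.5, 1]
u = 0.75 gives p = -0.140625, negative; keep [0.75, 1]
u = 0.875 gives p = 1.279297, positive; keep [0.75, 0.875]

--+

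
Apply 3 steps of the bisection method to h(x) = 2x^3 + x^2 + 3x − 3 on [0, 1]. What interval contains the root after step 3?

[0.625, 0.75]

h(0.5) = -1 < 0, so the root lies in [0.5, 1]
h(0.75) = 0.65625 > 0, so the root lies in [0.5, 0.75]
h(0.625) = -0.246094 < 0, so the root lies in [0.625, 0.75]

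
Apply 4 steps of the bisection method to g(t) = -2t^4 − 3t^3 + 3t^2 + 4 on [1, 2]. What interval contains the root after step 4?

[1.125, 1.1875]

t = 1.5 gives g = -9.5, negative; keep [1, 1.5]
t = 1.25 gives g = -2.054688, negative; keep [1, 1.25]
t = 1.125 gives g = 0.321777, positive; keep [1.125, 1.25]
t = 1.1875 gives g = -0.7703, negative; keep [1.125, 1.1875]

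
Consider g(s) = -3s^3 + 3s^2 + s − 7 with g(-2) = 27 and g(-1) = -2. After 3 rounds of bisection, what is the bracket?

[-1.25, -1.125]

g(-1.5) = 8.375 > 0, so the root lies in [-1.5, -1]
g(-1.25) = 2.296875 > 0, so the root lies in [-1.25, -1]
g(-1.125) = -0.056641 < 0, so the root lies in [-1.25, -1.125]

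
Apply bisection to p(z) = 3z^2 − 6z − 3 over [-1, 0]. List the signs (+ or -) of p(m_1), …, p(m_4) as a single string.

m = -0.5, p(m) = 0.75 (+); new bracket [-0.5, 0]
m = -0.25, p(m) = -1.3125 (−); new bracket [-0.5, -0.25]
m = -0.375, p(m) = -0.328125 (−); new bracket [-0.5, -0.375]
m = -0.4375, p(m) = 0.1992 (+); new bracket [-0.4375, -0.375]

+--+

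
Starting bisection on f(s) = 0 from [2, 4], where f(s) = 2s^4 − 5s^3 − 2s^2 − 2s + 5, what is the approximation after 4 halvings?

2.875

f(3) = 8 > 0, so the root lies in [2, 3]
f(2.5) = -12.5 < 0, so the root lies in [2.5, 3]
f(2.75) = -5.226562 < 0, so the root lies in [2.75, 3]
f(2.875) = 0.5415 > 0, so the root lies in [2.75, 2.875]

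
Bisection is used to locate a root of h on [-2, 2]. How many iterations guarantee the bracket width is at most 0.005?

Width after n steps is 4/2^n. Need 2^n ≥ 4/0.005 = 800.
2^9 = 512 < 800 ≤ 2^10 = 1024, so n = 10.

10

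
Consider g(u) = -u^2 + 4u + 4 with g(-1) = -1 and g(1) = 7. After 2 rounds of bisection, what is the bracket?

m = 0, g(m) = 4 (+); new bracket [-1, 0]
m = -0.5, g(m) = 1.75 (+); new bracket [-1, -0.5]

[-1, -0.5]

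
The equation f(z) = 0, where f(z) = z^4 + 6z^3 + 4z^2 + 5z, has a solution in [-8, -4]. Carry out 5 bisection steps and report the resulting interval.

f(-6) = 114 > 0, so the root lies in [-6, -4]
f(-5) = -50 < 0, so the root lies in [-6, -5]
f(-5.5) = 10.3125 > 0, so the root lies in [-5.5, -5]
f(-5.25) = -24.5273 < 0, so the root lies in [-5.5, -5.25]
f(-5.375) = -8.3669 < 0, so the root lies in [-5.5, -5.375]

[-5.5, -5.375]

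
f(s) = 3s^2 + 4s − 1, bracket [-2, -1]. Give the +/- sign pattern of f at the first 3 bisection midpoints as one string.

midpoint -1.5: f = -0.25 < 0 → [-2, -1.5]
midpoint -1.75: f = 1.1875 > 0 → [-1.75, -1.5]
midpoint -1.625: f = 0.421875 > 0 → [-1.625, -1.5]

-++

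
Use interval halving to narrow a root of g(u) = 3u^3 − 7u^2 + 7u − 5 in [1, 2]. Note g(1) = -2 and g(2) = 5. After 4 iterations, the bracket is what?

[1.5, 1.5625]

g(1.5) = -0.125 < 0, so the root lies in [1.5, 2]
g(1.75) = 1.890625 > 0, so the root lies in [1.5, 1.75]
g(1.625) = 0.763672 > 0, so the root lies in [1.5, 1.625]
g(1.5625) = 0.2917 > 0, so the root lies in [1.5, 1.5625]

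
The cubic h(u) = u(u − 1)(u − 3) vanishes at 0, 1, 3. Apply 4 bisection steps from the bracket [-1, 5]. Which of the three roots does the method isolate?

3

midpoint 2: h = -2 < 0 → [2, 5]
midpoint 3.5: h = 4.375 > 0 → [2, 3.5]
midpoint 2.75: h = -1.203125 < 0 → [2.75, 3.5]
midpoint 3.125: h = 0.8301 > 0 → [2.75, 3.125]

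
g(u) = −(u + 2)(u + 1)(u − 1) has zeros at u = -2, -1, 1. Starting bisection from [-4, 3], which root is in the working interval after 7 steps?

m = -0.5, g(m) = 1.125 (+); new bracket [-0.5, 3]
m = 1.25, g(m) = -1.828125 (−); new bracket [-0.5, 1.25]
m = 0.375, g(m) = 2.041016 (+); new bracket [0.375, 1.25]
m = 0.8125, g(m) = 0.9558 (+); new bracket [0.8125, 1.25]
m = 1.03125, g(m) = -0.1924 (−); new bracket [0.8125, 1.03125]
m = 0.921875, g(m) = 0.4387 (+); new bracket [0.921875, 1.03125]
m = 0.9765625, g(m) = 0.1379 (+); new bracket [0.9765625, 1.03125]

1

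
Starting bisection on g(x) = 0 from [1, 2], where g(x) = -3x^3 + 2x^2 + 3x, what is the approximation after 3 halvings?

g(1.5) = -1.125 < 0, so the root lies in [1, 1.5]
g(1.25) = 1.015625 > 0, so the root lies in [1.25, 1.5]
g(1.375) = 0.107422 > 0, so the root lies in [1.375, 1.5]

1.375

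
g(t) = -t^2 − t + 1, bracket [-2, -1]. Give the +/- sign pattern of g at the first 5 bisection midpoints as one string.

midpoint -1.5: g = 0.25 > 0 → [-2, -1.5]
midpoint -1.75: g = -0.3125 < 0 → [-1.75, -1.5]
midpoint -1.625: g = -0.015625 < 0 → [-1.625, -1.5]
midpoint -1.5625: g = 0.1211 > 0 → [-1.625, -1.5625]
midpoint -1.59375: g = 0.0537 > 0 → [-1.625, -1.59375]

+--++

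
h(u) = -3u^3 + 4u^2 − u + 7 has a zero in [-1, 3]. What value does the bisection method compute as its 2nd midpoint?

2

u = 1 gives h = 7, positive; keep [1, 3]
u = 2 gives h = -3, negative; keep [1, 2]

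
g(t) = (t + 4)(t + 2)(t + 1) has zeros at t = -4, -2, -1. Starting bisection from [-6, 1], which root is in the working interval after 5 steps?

midpoint -2.5: g = 1.125 > 0 → [-6, -2.5]
midpoint -4.25: g = -1.828125 < 0 → [-4.25, -2.5]
midpoint -3.375: g = 2.041016 > 0 → [-4.25, -3.375]
midpoint -3.8125: g = 0.9558 > 0 → [-4.25, -3.8125]
midpoint -4.03125: g = -0.1924 < 0 → [-4.03125, -3.8125]

-4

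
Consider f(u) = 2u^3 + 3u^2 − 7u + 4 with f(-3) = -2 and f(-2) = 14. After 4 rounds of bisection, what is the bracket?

[-2.9375, -2.875]

f(-2.5) = 9 > 0, so the root lies in [-3, -2.5]
f(-2.75) = 4.34375 > 0, so the root lies in [-3, -2.75]
f(-2.875) = 1.394531 > 0, so the root lies in [-3, -2.875]
f(-2.9375) = -0.2456 < 0, so the root lies in [-2.9375, -2.875]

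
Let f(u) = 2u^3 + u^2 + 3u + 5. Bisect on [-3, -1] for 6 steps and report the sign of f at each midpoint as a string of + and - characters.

---+--

u = -2 gives f = -13, negative; keep [-2, -1]
u = -1.5 gives f = -4, negative; keep [-1.5, -1]
u = -1.25 gives f = -1.09375, negative; keep [-1.25, -1]
u = -1.125 gives f = 0.043, positive; keep [-1.25, -1.125]
u = -1.1875 gives f = -0.5015, negative; keep [-1.1875, -1.125]
u = -1.15625 gives f = -0.2234, negative; keep [-1.15625, -1.125]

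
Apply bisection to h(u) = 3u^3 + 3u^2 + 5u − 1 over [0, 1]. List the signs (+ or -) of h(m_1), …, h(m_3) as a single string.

m = 0.5, h(m) = 2.625 (+); new bracket [0, 0.5]
m = 0.25, h(m) = 0.484375 (+); new bracket [0, 0.25]
m = 0.125, h(m) = -0.322266 (−); new bracket [0.125, 0.25]

++-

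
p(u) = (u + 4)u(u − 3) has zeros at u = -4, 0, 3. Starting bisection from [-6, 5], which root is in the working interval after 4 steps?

-4

p(-0.5) = 6.125 > 0, so the root lies in [-6, -0.5]
p(-3.25) = 15.234375 > 0, so the root lies in [-6, -3.25]
p(-4.625) = -22.041016 < 0, so the root lies in [-4.625, -3.25]
p(-3.9375) = 1.7073 > 0, so the root lies in [-4.625, -3.9375]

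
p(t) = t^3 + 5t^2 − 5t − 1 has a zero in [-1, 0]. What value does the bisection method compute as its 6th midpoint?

-0.171875

midpoint -0.5: p = 2.625 > 0 → [-0.5, 0]
midpoint -0.25: p = 0.546875 > 0 → [-0.25, 0]
midpoint -0.125: p = -0.298828 < 0 → [-0.25, -0.125]
midpoint -0.1875: p = 0.1067 > 0 → [-0.1875, -0.125]
midpoint -0.15625: p = -0.1005 < 0 → [-0.1875, -0.15625]
midpoint -0.171875: p = 0.002 > 0 → [-0.171875, -0.15625]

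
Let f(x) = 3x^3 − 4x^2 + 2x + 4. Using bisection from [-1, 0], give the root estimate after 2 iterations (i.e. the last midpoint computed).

f(-0.5) = 1.625 > 0, so the root lies in [-1, -0.5]
f(-0.75) = -1.015625 < 0, so the root lies in [-0.75, -0.5]

-0.75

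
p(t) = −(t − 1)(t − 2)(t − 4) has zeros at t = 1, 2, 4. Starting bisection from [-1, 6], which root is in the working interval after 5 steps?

4

midpoint 2.5: p = 1.125 > 0 → [2.5, 6]
midpoint 4.25: p = -1.828125 < 0 → [2.5, 4.25]
midpoint 3.375: p = 2.041016 > 0 → [3.375, 4.25]
midpoint 3.8125: p = 0.9558 > 0 → [3.8125, 4.25]
midpoint 4.03125: p = -0.1924 < 0 → [3.8125, 4.03125]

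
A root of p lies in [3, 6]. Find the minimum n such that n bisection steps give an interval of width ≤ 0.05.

Width after n steps is 3/2^n. Need 2^n ≥ 3/0.05 = 60.
2^5 = 32 < 60 ≤ 2^6 = 64, so n = 6.

6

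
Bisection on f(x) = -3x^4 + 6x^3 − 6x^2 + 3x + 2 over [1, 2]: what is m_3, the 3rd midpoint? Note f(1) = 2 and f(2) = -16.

1.375

midpoint 1.5: f = -1.9375 < 0 → [1, 1.5]
midpoint 1.25: f = 0.769531 > 0 → [1.25, 1.5]
midpoint 1.375: f = -0.344482 < 0 → [1.25, 1.375]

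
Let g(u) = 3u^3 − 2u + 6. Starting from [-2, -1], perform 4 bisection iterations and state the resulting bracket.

[-1.4375, -1.375]

midpoint -1.5: g = -1.125 < 0 → [-1.5, -1]
midpoint -1.25: g = 2.640625 > 0 → [-1.5, -1.25]
midpoint -1.375: g = 0.951172 > 0 → [-1.5, -1.375]
midpoint -1.4375: g = -0.0364 < 0 → [-1.4375, -1.375]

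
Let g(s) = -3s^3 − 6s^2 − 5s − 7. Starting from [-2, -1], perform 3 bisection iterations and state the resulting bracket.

[-1.875, -1.75]

s = -1.5 gives g = -2.875, negative; keep [-2, -1.5]
s = -1.75 gives g = -0.546875, negative; keep [-2, -1.75]
s = -1.875 gives g = 1.056641, positive; keep [-1.875, -1.75]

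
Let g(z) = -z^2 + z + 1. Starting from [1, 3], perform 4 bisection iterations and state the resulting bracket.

midpoint 2: g = -1 < 0 → [1, 2]
midpoint 1.5: g = 0.25 > 0 → [1.5, 2]
midpoint 1.75: g = -0.3125 < 0 → [1.5, 1.75]
midpoint 1.625: g = -0.0156 < 0 → [1.5, 1.625]

[1.5, 1.625]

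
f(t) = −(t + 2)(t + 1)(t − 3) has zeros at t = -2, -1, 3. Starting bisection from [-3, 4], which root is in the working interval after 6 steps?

m = 0.5, f(m) = 9.375 (+); new bracket [0.5, 4]
m = 2.25, f(m) = 10.359375 (+); new bracket [2.25, 4]
m = 3.125, f(m) = -2.642578 (−); new bracket [2.25, 3.125]
m = 2.6875, f(m) = 5.4016 (+); new bracket [2.6875, 3.125]
m = 2.90625, f(m) = 1.7967 (+); new bracket [2.90625, 3.125]
m = 3.015625, f(m) = -0.3147 (−); new bracket [2.90625, 3.015625]

3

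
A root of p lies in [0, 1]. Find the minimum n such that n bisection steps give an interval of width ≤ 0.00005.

Width after n steps is 1/2^n. Need 2^n ≥ 1/0.00005 = 20000.
2^14 = 16384 < 20000 ≤ 2^15 = 32768, so n = 15.

15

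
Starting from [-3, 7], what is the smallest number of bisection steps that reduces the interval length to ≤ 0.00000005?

28

Width after n steps is 10/2^n. Need 2^n ≥ 10/0.00000005 = 200000000.
2^27 = 134217728 < 200000000 ≤ 2^28 = 268435456, so n = 28.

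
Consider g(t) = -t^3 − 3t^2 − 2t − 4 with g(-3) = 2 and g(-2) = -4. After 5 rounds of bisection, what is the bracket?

[-2.8125, -2.78125]

m = -2.5, g(m) = -2.125 (−); new bracket [-3, -2.5]
m = -2.75, g(m) = -0.390625 (−); new bracket [-3, -2.75]
m = -2.875, g(m) = 0.716797 (+); new bracket [-2.875, -2.75]
m = -2.8125, g(m) = 0.1418 (+); new bracket [-2.8125, -2.75]
m = -2.78125, g(m) = -0.1296 (−); new bracket [-2.8125, -2.78125]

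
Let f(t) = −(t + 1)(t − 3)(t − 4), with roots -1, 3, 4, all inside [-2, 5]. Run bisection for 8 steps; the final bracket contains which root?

-1

t = 1.5 gives f = -9.375, negative; keep [-2, 1.5]
t = -0.25 gives f = -10.359375, negative; keep [-2, -0.25]
t = -1.125 gives f = 2.642578, positive; keep [-1.125, -0.25]
t = -0.6875 gives f = -5.4016, negative; keep [-1.125, -0.6875]
t = -0.90625 gives f = -1.7967, negative; keep [-1.125, -0.90625]
t = -1.015625 gives f = 0.3147, positive; keep [-1.015625, -0.90625]
t = -0.9609375 gives f = -0.7676, negative; keep [-1.015625, -0.9609375]
t = -0.98828125 gives f = -0.2331, negative; keep [-1.015625, -0.98828125]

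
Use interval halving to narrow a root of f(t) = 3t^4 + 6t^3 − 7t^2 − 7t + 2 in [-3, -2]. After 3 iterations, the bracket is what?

t = -2.5 gives f = -0.8125, negative; keep [-3, -2.5]
t = -2.75 gives f = 15.105469, positive; keep [-2.75, -2.5]
t = -2.625 gives f = 6.05542, positive; keep [-2.625, -2.5]

[-2.625, -2.5]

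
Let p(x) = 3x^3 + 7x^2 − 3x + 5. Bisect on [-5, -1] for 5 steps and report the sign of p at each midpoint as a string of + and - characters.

x = -3 gives p = -4, negative; keep [-3, -1]
x = -2 gives p = 15, positive; keep [-3, -2]
x = -2.5 gives p = 9.375, positive; keep [-3, -2.5]
x = -2.75 gives p = 3.7969, positive; keep [-3, -2.75]
x = -2.875 gives p = 0.1934, positive; keep [-3, -2.875]

-++++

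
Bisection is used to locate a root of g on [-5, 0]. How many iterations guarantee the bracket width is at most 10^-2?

9

Width after n steps is 5/2^n. Need 2^n ≥ 5/10^-2 = 500.
2^8 = 256 < 500 ≤ 2^9 = 512, so n = 9.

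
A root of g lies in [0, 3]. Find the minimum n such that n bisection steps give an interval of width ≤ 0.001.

Width after n steps is 3/2^n. Need 2^n ≥ 3/0.001 = 3000.
2^11 = 2048 < 3000 ≤ 2^12 = 4096, so n = 12.

12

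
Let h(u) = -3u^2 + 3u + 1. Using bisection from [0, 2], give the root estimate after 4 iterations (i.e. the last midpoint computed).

midpoint 1: h = 1 > 0 → [1, 2]
midpoint 1.5: h = -1.25 < 0 → [1, 1.5]
midpoint 1.25: h = 0.0625 > 0 → [1.25, 1.5]
midpoint 1.375: h = -0.5469 < 0 → [1.25, 1.375]

1.375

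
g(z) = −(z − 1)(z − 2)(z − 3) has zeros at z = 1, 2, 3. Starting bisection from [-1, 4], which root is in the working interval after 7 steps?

z = 1.5 gives g = -0.375, negative; keep [-1, 1.5]
z = 0.25 gives g = 3.609375, positive; keep [0.25, 1.5]
z = 0.875 gives g = 0.298828, positive; keep [0.875, 1.5]
z = 1.1875 gives g = -0.2761, negative; keep [0.875, 1.1875]
z = 1.03125 gives g = -0.0596, negative; keep [0.875, 1.03125]
z = 0.953125 gives g = 0.1004, positive; keep [0.953125, 1.03125]
z = 0.9921875 gives g = 0.0158, positive; keep [0.9921875, 1.03125]

1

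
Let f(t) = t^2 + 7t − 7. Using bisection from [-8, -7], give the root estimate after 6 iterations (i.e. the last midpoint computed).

-7.890625

f(-7.5) = -3.25 < 0, so the root lies in [-8, -7.5]
f(-7.75) = -1.1875 < 0, so the root lies in [-8, -7.75]
f(-7.875) = -0.109375 < 0, so the root lies in [-8, -7.875]
f(-7.9375) = 0.4414 > 0, so the root lies in [-7.9375, -7.875]
f(-7.90625) = 0.165 > 0, so the root lies in [-7.90625, -7.875]
f(-7.890625) = 0.0276 > 0, so the root lies in [-7.890625, -7.875]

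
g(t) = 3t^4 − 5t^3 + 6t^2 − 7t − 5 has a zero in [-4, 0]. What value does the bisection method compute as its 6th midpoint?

-0.4375

m = -2, g(m) = 121 (+); new bracket [-2, 0]
m = -1, g(m) = 16 (+); new bracket [-1, 0]
m = -0.5, g(m) = 0.8125 (+); new bracket [-0.5, 0]
m = -0.25, g(m) = -2.7852 (−); new bracket [-0.5, -0.25]
m = -0.375, g(m) = -1.2083 (−); new bracket [-0.5, -0.375]
m = -0.4375, g(m) = -0.2605 (−); new bracket [-0.5, -0.4375]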